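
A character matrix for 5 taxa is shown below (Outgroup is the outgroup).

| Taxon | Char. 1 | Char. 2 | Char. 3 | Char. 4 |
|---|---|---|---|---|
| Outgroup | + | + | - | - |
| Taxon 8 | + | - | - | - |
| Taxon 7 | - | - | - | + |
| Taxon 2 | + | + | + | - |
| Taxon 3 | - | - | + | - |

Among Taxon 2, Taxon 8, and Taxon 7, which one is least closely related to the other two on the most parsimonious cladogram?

Character polarity is set by the outgroup: the derived state is whichever differs from the outgroup's state, so for Char. 1, Char. 2 the derived state is '-', and for the remaining characters it is '+'.
Only Taxon 3 and Taxon 7 show the derived state '-' for Char. 1, supporting them as a clade.
Char. 2: derived state '-' in Taxon 3, Taxon 7, and Taxon 8 only — synapomorphy for {Taxon 3, Taxon 7, Taxon 8}.
Char. 3 groups Taxon 2 and Taxon 3, which is incompatible with the clades supported by the remaining characters; treating it as convergent (homoplasy) costs fewer steps than any alternative tree.
Char. 4: derived state '+' in Taxon 7 only — an autapomorphy, so it tells us nothing about relationships among taxa.
Most parsimonious ingroup topology: ((Taxon 8,(Taxon 7,Taxon 3)),Taxon 2).
Taxon 7 and Taxon 8 share a more recent common ancestor with each other than either does with Taxon 2, so Taxon 2 is the least closely related of the three.

Taxon 2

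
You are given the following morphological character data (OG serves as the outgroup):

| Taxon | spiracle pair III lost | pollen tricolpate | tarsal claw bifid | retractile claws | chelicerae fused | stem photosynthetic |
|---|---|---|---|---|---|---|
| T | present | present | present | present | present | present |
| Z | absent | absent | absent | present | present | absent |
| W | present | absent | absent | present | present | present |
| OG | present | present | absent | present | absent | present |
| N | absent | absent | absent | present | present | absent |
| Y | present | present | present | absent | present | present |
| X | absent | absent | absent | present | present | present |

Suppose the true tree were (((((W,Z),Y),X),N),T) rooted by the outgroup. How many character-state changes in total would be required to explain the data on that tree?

11

Map each character onto (((((W,Z),Y),X),N),T) (rooted by OG) and count the minimum state changes it requires (Fitch parsimony):
spiracle pair III lost: 3; pollen tricolpate: 2; tarsal claw bifid: 2; retractile claws: 1; chelicerae fused: 1; stem photosynthetic: 2.
Total tree length = 11.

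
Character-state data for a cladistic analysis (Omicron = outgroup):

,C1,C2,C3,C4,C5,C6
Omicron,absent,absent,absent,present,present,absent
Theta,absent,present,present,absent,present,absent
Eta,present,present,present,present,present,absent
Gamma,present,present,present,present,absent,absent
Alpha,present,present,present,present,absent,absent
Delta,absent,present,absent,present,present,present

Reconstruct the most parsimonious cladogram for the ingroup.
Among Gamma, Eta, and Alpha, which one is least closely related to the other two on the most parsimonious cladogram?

Character polarity is set by the outgroup: the derived state is whichever differs from the outgroup's state, so for C4, C5 the derived state is 'absent', and for the remaining characters it is 'present'.
Only Alpha, Eta, and Gamma show the derived state 'present' for C1, supporting them as a clade.
C2 (derived state 'present') is shared by all ingroup taxa — unites the whole ingroup.
C3 (derived state 'present') is shared by Alpha, Eta, Gamma, and Theta — a synapomorphy uniting that clade.
C4 (derived state 'absent') is unique to Theta (autapomorphy; uninformative for grouping).
Only Alpha and Gamma show the derived state 'absent' for C5, supporting them as a clade.
C6 (derived state 'present') is unique to Delta (autapomorphy; uninformative for grouping).
Most parsimonious ingroup topology: ((Theta,(Eta,(Gamma,Alpha))),Delta).
Alpha and Gamma share a more recent common ancestor with each other than either does with Eta, so Eta is the least closely related of the three.

Eta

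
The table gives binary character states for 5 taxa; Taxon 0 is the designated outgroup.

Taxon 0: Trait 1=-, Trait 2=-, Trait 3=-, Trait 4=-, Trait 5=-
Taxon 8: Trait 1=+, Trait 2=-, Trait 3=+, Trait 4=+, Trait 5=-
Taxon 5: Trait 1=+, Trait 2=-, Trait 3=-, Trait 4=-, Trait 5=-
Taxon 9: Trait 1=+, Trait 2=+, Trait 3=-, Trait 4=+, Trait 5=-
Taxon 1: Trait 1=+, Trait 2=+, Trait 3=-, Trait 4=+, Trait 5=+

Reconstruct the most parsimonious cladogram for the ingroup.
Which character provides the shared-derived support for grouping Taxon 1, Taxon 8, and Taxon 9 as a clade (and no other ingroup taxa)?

Trait 4

The outgroup has state '-' for every character, so '+' is the derived state throughout.
All ingroup taxa share the derived state '+' for Trait 1; it defines the ingroup but does not resolve relationships within it.
Trait 2: derived state '+' in Taxon 1 and Taxon 9 only — synapomorphy for {Taxon 1, Taxon 9}.
Trait 3 (derived state '+') is unique to Taxon 8 (autapomorphy; uninformative for grouping).
Trait 4 (derived state '+') is shared by Taxon 1, Taxon 8, and Taxon 9 — a synapomorphy uniting that clade.
Trait 5: derived state '+' in Taxon 1 only — an autapomorphy, so it tells us nothing about relationships among taxa.
Most parsimonious ingroup topology: ((Taxon 8,(Taxon 9,Taxon 1)),Taxon 5).
The clade {Taxon 1, Taxon 8, Taxon 9} is supported by Trait 4: its derived state '+' occurs in exactly those taxa and in no other taxon (including the outgroup).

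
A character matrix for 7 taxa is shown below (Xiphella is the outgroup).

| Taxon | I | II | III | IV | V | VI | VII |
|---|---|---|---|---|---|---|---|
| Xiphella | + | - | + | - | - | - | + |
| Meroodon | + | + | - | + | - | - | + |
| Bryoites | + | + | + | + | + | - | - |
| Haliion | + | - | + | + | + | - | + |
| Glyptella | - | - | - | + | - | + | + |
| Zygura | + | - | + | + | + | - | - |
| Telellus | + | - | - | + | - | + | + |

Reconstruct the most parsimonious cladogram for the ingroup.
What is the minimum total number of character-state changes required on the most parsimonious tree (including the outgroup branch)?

Character polarity is set by the outgroup: the derived state is whichever differs from the outgroup's state, so for I, III, VII the derived state is '-', and for the remaining characters it is '+'.
I (derived state '-') is unique to Glyptella (autapomorphy; uninformative for grouping).
II groups Bryoites and Meroodon, which is incompatible with the clades supported by the remaining characters; treating it as convergent (homoplasy) costs fewer steps than any alternative tree.
Only Glyptella, Meroodon, and Telellus show the derived state '-' for III, supporting them as a clade.
All ingroup taxa share the derived state '+' for IV; it defines the ingroup but does not resolve relationships within it.
Only Bryoites, Haliion, and Zygura show the derived state '+' for V, supporting them as a clade.
VI: derived state '+' in Glyptella and Telellus only — synapomorphy for {Glyptella, Telellus}.
Only Bryoites and Zygura show the derived state '-' for VII, supporting them as a clade.
Most parsimonious ingroup topology: ((Meroodon,(Glyptella,Telellus)),((Bryoites,Zygura),Haliion)).
Changes per character on this tree: I: 1; II: 2; III: 1; IV: 1; V: 1; VI: 1; VII: 1.
Total = 8.

8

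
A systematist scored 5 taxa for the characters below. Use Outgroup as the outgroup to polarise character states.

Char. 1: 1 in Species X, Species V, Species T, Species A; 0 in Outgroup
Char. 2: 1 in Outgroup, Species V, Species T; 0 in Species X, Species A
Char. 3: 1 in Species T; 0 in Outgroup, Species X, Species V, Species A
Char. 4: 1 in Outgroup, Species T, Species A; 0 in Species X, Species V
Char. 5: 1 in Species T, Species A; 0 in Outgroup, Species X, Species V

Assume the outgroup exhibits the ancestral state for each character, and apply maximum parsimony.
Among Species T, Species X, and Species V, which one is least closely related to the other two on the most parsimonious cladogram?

Character polarity is set by the outgroup: the derived state is whichever differs from the outgroup's state, so for Char. 2, Char. 4 the derived state is '0', and for the remaining characters it is '1'.
All ingroup taxa share the derived state '1' for Char. 1; it defines the ingroup but does not resolve relationships within it.
Char. 2 (state '0') occurs in Species A and Species X but conflicts with the nesting implied by the other characters — most parsimoniously interpreted as homoplasy.
Char. 3: derived state '1' in Species T only — an autapomorphy, so it tells us nothing about relationships among taxa.
Only Species V and Species X show the derived state '0' for Char. 4, supporting them as a clade.
Only Species A and Species T show the derived state '1' for Char. 5, supporting them as a clade.
Most parsimonious ingroup topology: ((Species X,Species V),(Species T,Species A)).
Species V and Species X share a more recent common ancestor with each other than either does with Species T, so Species T is the least closely related of the three.

Species T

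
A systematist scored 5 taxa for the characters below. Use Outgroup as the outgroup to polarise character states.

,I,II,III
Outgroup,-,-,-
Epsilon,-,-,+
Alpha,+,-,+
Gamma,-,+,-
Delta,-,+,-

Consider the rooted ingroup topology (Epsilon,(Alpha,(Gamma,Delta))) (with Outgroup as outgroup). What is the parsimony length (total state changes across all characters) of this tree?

Map each character onto (Epsilon,(Alpha,(Gamma,Delta))) (rooted by Outgroup) and count the minimum state changes it requires (Fitch parsimony):
I: 1; II: 1; III: 2.
Total tree length = 4.

4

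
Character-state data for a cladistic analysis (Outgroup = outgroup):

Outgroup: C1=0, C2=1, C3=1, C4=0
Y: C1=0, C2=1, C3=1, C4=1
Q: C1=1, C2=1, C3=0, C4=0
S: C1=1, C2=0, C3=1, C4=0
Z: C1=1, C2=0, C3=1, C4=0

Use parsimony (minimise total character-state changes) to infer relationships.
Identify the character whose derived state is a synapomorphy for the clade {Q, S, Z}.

C1

Character polarity is set by the outgroup: the derived state is whichever differs from the outgroup's state, so for C2, C3 the derived state is '0', and for the remaining characters it is '1'.
C1: derived state '1' in Q, S, and Z only — synapomorphy for {Q, S, Z}.
C2 (derived state '0') is shared by S and Z — a synapomorphy uniting that clade.
C3 (derived state '0') is unique to Q (autapomorphy; uninformative for grouping).
C4 (derived state '1') is unique to Y (autapomorphy; uninformative for grouping).
Most parsimonious ingroup topology: (Y,(Q,(S,Z))).
The clade {Q, S, Z} is supported by C1: its derived state '1' occurs in exactly those taxa and in no other taxon (including the outgroup).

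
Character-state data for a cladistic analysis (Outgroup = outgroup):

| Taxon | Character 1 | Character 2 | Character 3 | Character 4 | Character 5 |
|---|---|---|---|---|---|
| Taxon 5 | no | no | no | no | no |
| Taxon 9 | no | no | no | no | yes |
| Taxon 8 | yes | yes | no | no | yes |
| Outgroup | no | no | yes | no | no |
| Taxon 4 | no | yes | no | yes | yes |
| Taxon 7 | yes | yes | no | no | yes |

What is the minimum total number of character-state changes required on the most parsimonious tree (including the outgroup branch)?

Character polarity is set by the outgroup: the derived state is whichever differs from the outgroup's state, so for Character 3 the derived state is 'no', and for the remaining characters it is 'yes'.
Only Taxon 7 and Taxon 8 show the derived state 'yes' for Character 1, supporting them as a clade.
Only Taxon 4, Taxon 7, and Taxon 8 show the derived state 'yes' for Character 2, supporting them as a clade.
All ingroup taxa share the derived state 'no' for Character 3; it defines the ingroup but does not resolve relationships within it.
Character 4 (derived state 'yes') is unique to Taxon 4 (autapomorphy; uninformative for grouping).
Character 5: derived state 'yes' in Taxon 4, Taxon 7, Taxon 8, and Taxon 9 only — synapomorphy for {Taxon 4, Taxon 7, Taxon 8, Taxon 9}.
Most parsimonious ingroup topology: (Taxon 5,(((Taxon 7,Taxon 8),Taxon 4),Taxon 9)).
Changes per character on this tree: Character 1: 1; Character 2: 1; Character 3: 1; Character 4: 1; Character 5: 1.
Total = 5.

5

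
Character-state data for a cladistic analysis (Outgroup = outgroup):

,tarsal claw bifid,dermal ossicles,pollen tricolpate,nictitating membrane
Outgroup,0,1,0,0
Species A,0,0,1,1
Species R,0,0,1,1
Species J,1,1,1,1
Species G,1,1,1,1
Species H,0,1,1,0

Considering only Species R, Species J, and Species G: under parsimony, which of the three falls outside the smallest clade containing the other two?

Character polarity is set by the outgroup: the derived state is whichever differs from the outgroup's state, so for dermal ossicles the derived state is '0', and for the remaining characters it is '1'.
Only Species G and Species J show the derived state '1' for tarsal claw bifid, supporting them as a clade.
dermal ossicles (derived state '0') is shared by Species A and Species R — a synapomorphy uniting that clade.
All ingroup taxa share the derived state '1' for pollen tricolpate; it defines the ingroup but does not resolve relationships within it.
Only Species A, Species G, Species J, and Species R show the derived state '1' for nictitating membrane, supporting them as a clade.
Most parsimonious ingroup topology: (((Species A,Species R),(Species J,Species G)),Species H).
Species G and Species J share a more recent common ancestor with each other than either does with Species R, so Species R is the least closely related of the three.

Species R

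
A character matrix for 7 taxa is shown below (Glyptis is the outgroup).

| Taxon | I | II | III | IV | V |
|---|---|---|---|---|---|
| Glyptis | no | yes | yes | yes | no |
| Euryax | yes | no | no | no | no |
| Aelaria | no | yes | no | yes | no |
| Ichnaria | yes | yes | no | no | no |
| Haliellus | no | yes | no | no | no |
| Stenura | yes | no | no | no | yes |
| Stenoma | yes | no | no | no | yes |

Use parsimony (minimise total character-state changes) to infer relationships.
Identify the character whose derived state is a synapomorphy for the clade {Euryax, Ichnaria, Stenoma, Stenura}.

I

Character polarity is set by the outgroup: the derived state is whichever differs from the outgroup's state, so for II, III, IV the derived state is 'no', and for the remaining characters it is 'yes'.
I (derived state 'yes') is shared by Euryax, Ichnaria, Stenoma, and Stenura — a synapomorphy uniting that clade.
II: derived state 'no' in Euryax, Stenoma, and Stenura only — synapomorphy for {Euryax, Stenoma, Stenura}.
III (derived state 'no') is shared by all ingroup taxa — unites the whole ingroup.
Only Euryax, Haliellus, Ichnaria, Stenoma, and Stenura show the derived state 'no' for IV, supporting them as a clade.
V: derived state 'yes' in Stenoma and Stenura only — synapomorphy for {Stenoma, Stenura}.
Most parsimonious ingroup topology: ((((Euryax,(Stenura,Stenoma)),Ichnaria),Haliellus),Aelaria).
The clade {Euryax, Ichnaria, Stenoma, Stenura} is supported by I: its derived state 'yes' occurs in exactly those taxa and in no other taxon (including the outgroup).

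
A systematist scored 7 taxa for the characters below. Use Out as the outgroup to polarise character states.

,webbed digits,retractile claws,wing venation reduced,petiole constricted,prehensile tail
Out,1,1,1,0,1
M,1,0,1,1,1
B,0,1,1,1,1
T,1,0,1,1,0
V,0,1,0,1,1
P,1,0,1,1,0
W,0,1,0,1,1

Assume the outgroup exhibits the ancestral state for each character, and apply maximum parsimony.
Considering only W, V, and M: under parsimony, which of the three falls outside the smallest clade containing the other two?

Character polarity is set by the outgroup: the derived state is whichever differs from the outgroup's state, so for webbed digits, retractile claws, wing venation reduced, prehensile tail the derived state is '0', and for the remaining characters it is '1'.
webbed digits (derived state '0') is shared by B, V, and W — a synapomorphy uniting that clade.
retractile claws (derived state '0') is shared by M, P, and T — a synapomorphy uniting that clade.
wing venation reduced: derived state '0' in V and W only — synapomorphy for {V, W}.
petiole constricted (derived state '1') is shared by all ingroup taxa — unites the whole ingroup.
prehensile tail: derived state '0' in P and T only — synapomorphy for {P, T}.
Most parsimonious ingroup topology: ((M,(T,P)),(B,(V,W))).
V and W share a more recent common ancestor with each other than either does with M, so M is the least closely related of the three.

M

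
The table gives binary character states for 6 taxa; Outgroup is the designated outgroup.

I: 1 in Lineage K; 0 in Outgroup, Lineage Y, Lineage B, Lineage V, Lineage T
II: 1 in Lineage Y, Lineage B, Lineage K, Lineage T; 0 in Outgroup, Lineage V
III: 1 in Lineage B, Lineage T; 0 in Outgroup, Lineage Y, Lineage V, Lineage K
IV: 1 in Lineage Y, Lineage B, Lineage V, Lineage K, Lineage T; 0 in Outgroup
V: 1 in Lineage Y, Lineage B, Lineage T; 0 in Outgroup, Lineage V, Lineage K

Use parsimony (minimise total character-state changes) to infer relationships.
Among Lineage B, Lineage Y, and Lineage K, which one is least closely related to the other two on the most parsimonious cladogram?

The outgroup has state '0' for every character, so '1' is the derived state throughout.
I (derived state '1') is unique to Lineage K (autapomorphy; uninformative for grouping).
II (derived state '1') is shared by Lineage B, Lineage K, Lineage T, and Lineage Y — a synapomorphy uniting that clade.
III: derived state '1' in Lineage B and Lineage T only — synapomorphy for {Lineage B, Lineage T}.
IV (derived state '1') is shared by all ingroup taxa — unites the whole ingroup.
V (derived state '1') is shared by Lineage B, Lineage T, and Lineage Y — a synapomorphy uniting that clade.
Most parsimonious ingroup topology: (((Lineage Y,(Lineage B,Lineage T)),Lineage K),Lineage V).
Lineage B and Lineage Y share a more recent common ancestor with each other than either does with Lineage K, so Lineage K is the least closely related of the three.

Lineage K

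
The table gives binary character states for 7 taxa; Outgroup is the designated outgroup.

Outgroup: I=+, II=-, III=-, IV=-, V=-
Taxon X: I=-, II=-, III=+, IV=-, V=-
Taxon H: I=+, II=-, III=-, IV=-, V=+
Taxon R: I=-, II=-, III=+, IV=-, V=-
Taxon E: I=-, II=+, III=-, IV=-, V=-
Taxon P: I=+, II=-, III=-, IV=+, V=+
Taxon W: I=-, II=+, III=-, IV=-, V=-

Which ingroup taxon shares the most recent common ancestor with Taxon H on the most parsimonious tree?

Character polarity is set by the outgroup: the derived state is whichever differs from the outgroup's state, so for I the derived state is '-', and for the remaining characters it is '+'.
I (derived state '-') is shared by Taxon E, Taxon R, Taxon W, and Taxon X — a synapomorphy uniting that clade.
II (derived state '+') is shared by Taxon E and Taxon W — a synapomorphy uniting that clade.
III: derived state '+' in Taxon R and Taxon X only — synapomorphy for {Taxon R, Taxon X}.
IV: derived state '+' in Taxon P only — an autapomorphy, so it tells us nothing about relationships among taxa.
Only Taxon H and Taxon P show the derived state '+' for V, supporting them as a clade.
Most parsimonious ingroup topology: (((Taxon X,Taxon R),(Taxon E,Taxon W)),(Taxon H,Taxon P)).
Taxon H and Taxon P form a cherry on this tree, so they are sister taxa.

Taxon P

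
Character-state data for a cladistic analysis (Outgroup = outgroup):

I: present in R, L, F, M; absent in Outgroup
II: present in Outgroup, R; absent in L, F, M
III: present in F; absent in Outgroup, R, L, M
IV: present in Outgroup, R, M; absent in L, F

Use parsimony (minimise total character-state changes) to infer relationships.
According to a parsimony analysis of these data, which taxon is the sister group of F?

Character polarity is set by the outgroup: the derived state is whichever differs from the outgroup's state, so for II, IV the derived state is 'absent', and for the remaining characters it is 'present'.
All ingroup taxa share the derived state 'present' for I; it defines the ingroup but does not resolve relationships within it.
Only F, L, and M show the derived state 'absent' for II, supporting them as a clade.
III (derived state 'present') is unique to F (autapomorphy; uninformative for grouping).
IV (derived state 'absent') is shared by F and L — a synapomorphy uniting that clade.
Most parsimonious ingroup topology: (R,((L,F),M)).
F and L form a cherry on this tree, so they are sister taxa.

L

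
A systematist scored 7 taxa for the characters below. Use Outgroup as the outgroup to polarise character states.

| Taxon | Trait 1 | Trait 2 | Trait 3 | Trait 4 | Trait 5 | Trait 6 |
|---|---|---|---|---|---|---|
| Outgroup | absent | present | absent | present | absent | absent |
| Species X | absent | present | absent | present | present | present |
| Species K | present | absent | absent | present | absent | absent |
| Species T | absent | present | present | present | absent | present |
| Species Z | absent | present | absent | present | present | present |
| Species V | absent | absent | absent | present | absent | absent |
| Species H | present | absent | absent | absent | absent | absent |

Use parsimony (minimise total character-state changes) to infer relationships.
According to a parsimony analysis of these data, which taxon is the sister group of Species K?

Character polarity is set by the outgroup: the derived state is whichever differs from the outgroup's state, so for Trait 2, Trait 4 the derived state is 'absent', and for the remaining characters it is 'present'.
Trait 1: derived state 'present' in Species H and Species K only — synapomorphy for {Species H, Species K}.
Only Species H, Species K, and Species V show the derived state 'absent' for Trait 2, supporting them as a clade.
Trait 3 (derived state 'present') is unique to Species T (autapomorphy; uninformative for grouping).
Trait 4: derived state 'absent' in Species H only — an autapomorphy, so it tells us nothing about relationships among taxa.
Only Species X and Species Z show the derived state 'present' for Trait 5, supporting them as a clade.
Trait 6: derived state 'present' in Species T, Species X, and Species Z only — synapomorphy for {Species T, Species X, Species Z}.
Most parsimonious ingroup topology: (((Species H,Species K),Species V),(Species T,(Species Z,Species X))).
Species K and Species H form a cherry on this tree, so they are sister taxa.

Species H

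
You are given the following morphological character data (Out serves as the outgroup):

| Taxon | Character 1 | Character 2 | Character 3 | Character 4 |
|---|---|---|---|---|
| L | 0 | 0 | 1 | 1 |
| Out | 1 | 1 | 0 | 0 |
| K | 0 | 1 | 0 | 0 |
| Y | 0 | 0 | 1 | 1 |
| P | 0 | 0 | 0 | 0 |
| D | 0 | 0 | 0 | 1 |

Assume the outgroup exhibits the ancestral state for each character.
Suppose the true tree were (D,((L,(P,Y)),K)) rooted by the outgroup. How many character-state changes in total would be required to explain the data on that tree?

8

Map each character onto (D,((L,(P,Y)),K)) (rooted by Out) and count the minimum state changes it requires (Fitch parsimony):
Character 1: 1; Character 2: 2; Character 3: 2; Character 4: 3.
Total tree length = 8.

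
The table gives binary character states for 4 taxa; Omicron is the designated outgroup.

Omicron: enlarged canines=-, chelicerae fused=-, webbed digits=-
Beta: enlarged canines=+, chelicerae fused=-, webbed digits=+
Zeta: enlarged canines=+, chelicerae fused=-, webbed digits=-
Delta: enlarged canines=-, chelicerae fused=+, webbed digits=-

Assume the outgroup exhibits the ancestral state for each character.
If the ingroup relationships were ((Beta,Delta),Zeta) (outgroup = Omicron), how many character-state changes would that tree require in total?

Map each character onto ((Beta,Delta),Zeta) (rooted by Omicron) and count the minimum state changes it requires (Fitch parsimony):
enlarged canines: 2; chelicerae fused: 1; webbed digits: 1.
Total tree length = 4.

4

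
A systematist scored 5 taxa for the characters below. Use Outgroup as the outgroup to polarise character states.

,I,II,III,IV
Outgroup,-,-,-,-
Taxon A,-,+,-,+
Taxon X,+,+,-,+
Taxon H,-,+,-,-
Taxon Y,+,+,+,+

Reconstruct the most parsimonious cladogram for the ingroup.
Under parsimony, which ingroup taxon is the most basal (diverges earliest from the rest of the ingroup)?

The outgroup has state '-' for every character, so '+' is the derived state throughout.
I: derived state '+' in Taxon X and Taxon Y only — synapomorphy for {Taxon X, Taxon Y}.
All ingroup taxa share the derived state '+' for II; it defines the ingroup but does not resolve relationships within it.
III: derived state '+' in Taxon Y only — an autapomorphy, so it tells us nothing about relationships among taxa.
IV: derived state '+' in Taxon A, Taxon X, and Taxon Y only — synapomorphy for {Taxon A, Taxon X, Taxon Y}.
Most parsimonious ingroup topology: ((Taxon A,(Taxon X,Taxon Y)),Taxon H).
Taxon H is sister to the clade containing all other ingroup taxa, so it is the earliest-diverging (most basal) ingroup lineage.

Taxon H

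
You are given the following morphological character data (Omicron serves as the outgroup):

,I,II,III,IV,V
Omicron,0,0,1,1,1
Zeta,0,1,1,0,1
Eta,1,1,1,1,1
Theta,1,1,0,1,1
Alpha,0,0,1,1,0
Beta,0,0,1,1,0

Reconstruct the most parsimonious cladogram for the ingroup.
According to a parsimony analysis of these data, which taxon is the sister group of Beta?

Character polarity is set by the outgroup: the derived state is whichever differs from the outgroup's state, so for III, IV, V the derived state is '0', and for the remaining characters it is '1'.
Only Eta and Theta show the derived state '1' for I, supporting them as a clade.
Only Eta, Theta, and Zeta show the derived state '1' for II, supporting them as a clade.
III (derived state '0') is unique to Theta (autapomorphy; uninformative for grouping).
IV: derived state '0' in Zeta only — an autapomorphy, so it tells us nothing about relationships among taxa.
V: derived state '0' in Alpha and Beta only — synapomorphy for {Alpha, Beta}.
Most parsimonious ingroup topology: ((Zeta,(Eta,Theta)),(Alpha,Beta)).
Beta and Alpha form a cherry on this tree, so they are sister taxa.

Alpha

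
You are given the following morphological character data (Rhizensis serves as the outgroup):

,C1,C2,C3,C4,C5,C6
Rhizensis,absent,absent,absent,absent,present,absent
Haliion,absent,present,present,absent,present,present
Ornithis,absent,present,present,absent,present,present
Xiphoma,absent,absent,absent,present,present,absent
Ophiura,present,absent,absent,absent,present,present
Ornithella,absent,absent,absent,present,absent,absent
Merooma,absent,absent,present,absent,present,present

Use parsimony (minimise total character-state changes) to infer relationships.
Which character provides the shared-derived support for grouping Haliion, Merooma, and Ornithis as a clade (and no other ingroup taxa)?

Character polarity is set by the outgroup: the derived state is whichever differs from the outgroup's state, so for C5 the derived state is 'absent', and for the remaining characters it is 'present'.
C1: derived state 'present' in Ophiura only — an autapomorphy, so it tells us nothing about relationships among taxa.
Only Haliion and Ornithis show the derived state 'present' for C2, supporting them as a clade.
Only Haliion, Merooma, and Ornithis show the derived state 'present' for C3, supporting them as a clade.
C4 (derived state 'present') is shared by Ornithella and Xiphoma — a synapomorphy uniting that clade.
C5: derived state 'absent' in Ornithella only — an autapomorphy, so it tells us nothing about relationships among taxa.
C6 (derived state 'present') is shared by Haliion, Merooma, Ophiura, and Ornithis — a synapomorphy uniting that clade.
Most parsimonious ingroup topology: ((((Haliion,Ornithis),Merooma),Ophiura),(Xiphoma,Ornithella)).
The clade {Haliion, Merooma, Ornithis} is supported by C3: its derived state 'present' occurs in exactly those taxa and in no other taxon (including the outgroup).

C3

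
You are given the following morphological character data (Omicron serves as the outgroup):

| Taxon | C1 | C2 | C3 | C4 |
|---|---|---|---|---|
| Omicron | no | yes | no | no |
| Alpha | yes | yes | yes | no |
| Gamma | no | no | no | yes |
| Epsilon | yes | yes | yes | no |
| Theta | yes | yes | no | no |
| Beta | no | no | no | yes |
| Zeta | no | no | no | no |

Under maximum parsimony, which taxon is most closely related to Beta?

Character polarity is set by the outgroup: the derived state is whichever differs from the outgroup's state, so for C2 the derived state is 'no', and for the remaining characters it is 'yes'.
C1: derived state 'yes' in Alpha, Epsilon, and Theta only — synapomorphy for {Alpha, Epsilon, Theta}.
Only Beta, Gamma, and Zeta show the derived state 'no' for C2, supporting them as a clade.
C3: derived state 'yes' in Alpha and Epsilon only — synapomorphy for {Alpha, Epsilon}.
C4 (derived state 'yes') is shared by Beta and Gamma — a synapomorphy uniting that clade.
Most parsimonious ingroup topology: (((Alpha,Epsilon),Theta),((Gamma,Beta),Zeta)).
Beta and Gamma form a cherry on this tree, so they are sister taxa.

Gamma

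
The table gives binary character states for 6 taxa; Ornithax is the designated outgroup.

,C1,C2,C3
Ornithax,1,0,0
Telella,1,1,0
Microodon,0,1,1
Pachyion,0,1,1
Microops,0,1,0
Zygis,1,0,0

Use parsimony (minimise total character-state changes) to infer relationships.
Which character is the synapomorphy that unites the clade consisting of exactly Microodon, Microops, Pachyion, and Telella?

C2

Character polarity is set by the outgroup: the derived state is whichever differs from the outgroup's state, so for C1 the derived state is '0', and for the remaining characters it is '1'.
C1: derived state '0' in Microodon, Microops, and Pachyion only — synapomorphy for {Microodon, Microops, Pachyion}.
C2 (derived state '1') is shared by Microodon, Microops, Pachyion, and Telella — a synapomorphy uniting that clade.
C3 (derived state '1') is shared by Microodon and Pachyion — a synapomorphy uniting that clade.
Most parsimonious ingroup topology: ((Telella,((Microodon,Pachyion),Microops)),Zygis).
The clade {Microodon, Microops, Pachyion, Telella} is supported by C2: its derived state '1' occurs in exactly those taxa and in no other taxon (including the outgroup).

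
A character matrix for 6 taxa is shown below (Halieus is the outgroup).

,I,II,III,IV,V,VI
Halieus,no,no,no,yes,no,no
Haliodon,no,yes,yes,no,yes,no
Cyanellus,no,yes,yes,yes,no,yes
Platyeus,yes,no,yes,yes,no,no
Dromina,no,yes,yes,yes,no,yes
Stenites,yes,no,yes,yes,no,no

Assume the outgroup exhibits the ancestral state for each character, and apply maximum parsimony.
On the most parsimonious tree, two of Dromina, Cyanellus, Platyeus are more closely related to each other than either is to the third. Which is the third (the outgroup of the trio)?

Platyeus

Character polarity is set by the outgroup: the derived state is whichever differs from the outgroup's state, so for IV the derived state is 'no', and for the remaining characters it is 'yes'.
I (derived state 'yes') is shared by Platyeus and Stenites — a synapomorphy uniting that clade.
II (derived state 'yes') is shared by Cyanellus, Dromina, and Haliodon — a synapomorphy uniting that clade.
III (derived state 'yes') is shared by all ingroup taxa — unites the whole ingroup.
IV (derived state 'no') is unique to Haliodon (autapomorphy; uninformative for grouping).
V (derived state 'yes') is unique to Haliodon (autapomorphy; uninformative for grouping).
Only Cyanellus and Dromina show the derived state 'yes' for VI, supporting them as a clade.
Most parsimonious ingroup topology: ((Haliodon,(Cyanellus,Dromina)),(Platyeus,Stenites)).
Dromina and Cyanellus share a more recent common ancestor with each other than either does with Platyeus, so Platyeus is the least closely related of the three.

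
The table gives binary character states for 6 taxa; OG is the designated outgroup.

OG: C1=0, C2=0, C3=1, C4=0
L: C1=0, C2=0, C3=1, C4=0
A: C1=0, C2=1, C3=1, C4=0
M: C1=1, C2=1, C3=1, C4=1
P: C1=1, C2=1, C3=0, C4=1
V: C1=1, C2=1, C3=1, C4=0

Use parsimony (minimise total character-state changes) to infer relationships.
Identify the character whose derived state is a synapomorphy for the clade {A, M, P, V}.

Character polarity is set by the outgroup: the derived state is whichever differs from the outgroup's state, so for C3 the derived state is '0', and for the remaining characters it is '1'.
Only M, P, and V show the derived state '1' for C1, supporting them as a clade.
C2: derived state '1' in A, M, P, and V only — synapomorphy for {A, M, P, V}.
C3 (derived state '0') is unique to P (autapomorphy; uninformative for grouping).
C4 (derived state '1') is shared by M and P — a synapomorphy uniting that clade.
Most parsimonious ingroup topology: (L,(A,((M,P),V))).
The clade {A, M, P, V} is supported by C2: its derived state '1' occurs in exactly those taxa and in no other taxon (including the outgroup).

C2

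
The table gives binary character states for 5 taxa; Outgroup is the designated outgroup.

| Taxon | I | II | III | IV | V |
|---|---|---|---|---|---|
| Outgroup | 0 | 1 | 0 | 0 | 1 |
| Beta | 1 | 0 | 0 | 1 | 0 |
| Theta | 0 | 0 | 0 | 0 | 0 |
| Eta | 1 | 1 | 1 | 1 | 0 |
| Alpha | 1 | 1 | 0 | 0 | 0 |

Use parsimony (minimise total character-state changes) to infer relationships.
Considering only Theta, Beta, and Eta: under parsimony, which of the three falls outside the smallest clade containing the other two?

Theta

Character polarity is set by the outgroup: the derived state is whichever differs from the outgroup's state, so for II, V the derived state is '0', and for the remaining characters it is '1'.
Only Alpha, Beta, and Eta show the derived state '1' for I, supporting them as a clade.
II (state '0') occurs in Beta and Theta but conflicts with the nesting implied by the other characters — most parsimoniously interpreted as homoplasy.
III: derived state '1' in Eta only — an autapomorphy, so it tells us nothing about relationships among taxa.
IV: derived state '1' in Beta and Eta only — synapomorphy for {Beta, Eta}.
V (derived state '0') is shared by all ingroup taxa — unites the whole ingroup.
Most parsimonious ingroup topology: (((Beta,Eta),Alpha),Theta).
Beta and Eta share a more recent common ancestor with each other than either does with Theta, so Theta is the least closely related of the three.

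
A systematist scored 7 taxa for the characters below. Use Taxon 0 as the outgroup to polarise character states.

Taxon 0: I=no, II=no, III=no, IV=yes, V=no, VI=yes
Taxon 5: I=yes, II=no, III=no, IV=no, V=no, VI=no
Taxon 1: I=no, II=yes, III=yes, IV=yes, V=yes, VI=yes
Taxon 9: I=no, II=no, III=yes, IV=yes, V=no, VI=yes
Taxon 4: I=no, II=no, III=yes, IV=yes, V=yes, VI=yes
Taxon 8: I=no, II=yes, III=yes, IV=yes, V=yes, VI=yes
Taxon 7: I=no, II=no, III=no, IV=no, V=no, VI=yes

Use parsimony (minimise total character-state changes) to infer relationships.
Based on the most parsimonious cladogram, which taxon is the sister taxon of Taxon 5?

Character polarity is set by the outgroup: the derived state is whichever differs from the outgroup's state, so for IV, VI the derived state is 'no', and for the remaining characters it is 'yes'.
I (derived state 'yes') is unique to Taxon 5 (autapomorphy; uninformative for grouping).
II (derived state 'yes') is shared by Taxon 1 and Taxon 8 — a synapomorphy uniting that clade.
III (derived state 'yes') is shared by Taxon 1, Taxon 4, Taxon 8, and Taxon 9 — a synapomorphy uniting that clade.
IV (derived state 'no') is shared by Taxon 5 and Taxon 7 — a synapomorphy uniting that clade.
V: derived state 'yes' in Taxon 1, Taxon 4, and Taxon 8 only — synapomorphy for {Taxon 1, Taxon 4, Taxon 8}.
VI: derived state 'no' in Taxon 5 only — an autapomorphy, so it tells us nothing about relationships among taxa.
Most parsimonious ingroup topology: ((Taxon 5,Taxon 7),(((Taxon 1,Taxon 8),Taxon 4),Taxon 9)).
Taxon 5 and Taxon 7 form a cherry on this tree, so they are sister taxa.

Taxon 7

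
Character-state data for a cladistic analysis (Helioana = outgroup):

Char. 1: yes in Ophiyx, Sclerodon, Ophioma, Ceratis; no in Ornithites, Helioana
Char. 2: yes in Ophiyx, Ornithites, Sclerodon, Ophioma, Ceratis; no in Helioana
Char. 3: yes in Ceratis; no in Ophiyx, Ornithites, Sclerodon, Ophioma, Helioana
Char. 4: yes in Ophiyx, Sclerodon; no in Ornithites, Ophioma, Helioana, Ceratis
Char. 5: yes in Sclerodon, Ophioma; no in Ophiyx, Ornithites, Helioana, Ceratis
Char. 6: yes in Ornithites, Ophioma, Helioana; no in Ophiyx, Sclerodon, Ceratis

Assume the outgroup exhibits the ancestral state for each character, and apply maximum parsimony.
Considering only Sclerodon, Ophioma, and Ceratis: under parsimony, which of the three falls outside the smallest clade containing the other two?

Character polarity is set by the outgroup: the derived state is whichever differs from the outgroup's state, so for Char. 6 the derived state is 'no', and for the remaining characters it is 'yes'.
Only Ceratis, Ophioma, Ophiyx, and Sclerodon show the derived state 'yes' for Char. 1, supporting them as a clade.
Char. 2 (derived state 'yes') is shared by all ingroup taxa — unites the whole ingroup.
Char. 3: derived state 'yes' in Ceratis only — an autapomorphy, so it tells us nothing about relationships among taxa.
Char. 4 (derived state 'yes') is shared by Ophiyx and Sclerodon — a synapomorphy uniting that clade.
Char. 5 groups Ophioma and Sclerodon, which is incompatible with the clades supported by the remaining characters; treating it as convergent (homoplasy) costs fewer steps than any alternative tree.
Char. 6: derived state 'no' in Ceratis, Ophiyx, and Sclerodon only — synapomorphy for {Ceratis, Ophiyx, Sclerodon}.
Most parsimonious ingroup topology: (((Ceratis,(Ophiyx,Sclerodon)),Ophioma),Ornithites).
Sclerodon and Ceratis share a more recent common ancestor with each other than either does with Ophioma, so Ophioma is the least closely related of the three.

Ophioma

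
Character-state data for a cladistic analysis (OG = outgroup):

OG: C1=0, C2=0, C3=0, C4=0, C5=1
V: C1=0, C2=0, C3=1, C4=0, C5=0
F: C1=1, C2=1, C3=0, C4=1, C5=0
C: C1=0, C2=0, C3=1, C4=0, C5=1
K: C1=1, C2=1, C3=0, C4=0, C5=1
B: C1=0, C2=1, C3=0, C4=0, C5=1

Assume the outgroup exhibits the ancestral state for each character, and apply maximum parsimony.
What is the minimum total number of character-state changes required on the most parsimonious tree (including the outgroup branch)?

Character polarity is set by the outgroup: the derived state is whichever differs from the outgroup's state, so for C5 the derived state is '0', and for the remaining characters it is '1'.
Only F and K show the derived state '1' for C1, supporting them as a clade.
C2: derived state '1' in B, F, and K only — synapomorphy for {B, F, K}.
C3 (derived state '1') is shared by C and V — a synapomorphy uniting that clade.
C4: derived state '1' in F only — an autapomorphy, so it tells us nothing about relationships among taxa.
C5 (state '0') occurs in F and V but conflicts with the nesting implied by the other characters — most parsimoniously interpreted as homoplasy.
Most parsimonious ingroup topology: ((V,C),((F,K),B)).
Changes per character on this tree: C1: 1; C2: 1; C3: 1; C4: 1; C5: 2.
Total = 6.

6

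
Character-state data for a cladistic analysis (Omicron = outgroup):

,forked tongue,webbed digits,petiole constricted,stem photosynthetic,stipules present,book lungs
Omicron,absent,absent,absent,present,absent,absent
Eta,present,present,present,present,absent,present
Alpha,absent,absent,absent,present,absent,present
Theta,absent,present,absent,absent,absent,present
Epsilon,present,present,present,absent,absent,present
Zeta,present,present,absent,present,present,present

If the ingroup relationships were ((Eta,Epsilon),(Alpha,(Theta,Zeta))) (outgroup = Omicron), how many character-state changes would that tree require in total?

Map each character onto ((Eta,Epsilon),(Alpha,(Theta,Zeta))) (rooted by Omicron) and count the minimum state changes it requires (Fitch parsimony):
forked tongue: 2; webbed digits: 2; petiole constricted: 1; stem photosynthetic: 2; stipules present: 1; book lungs: 1.
Total tree length = 9.

9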